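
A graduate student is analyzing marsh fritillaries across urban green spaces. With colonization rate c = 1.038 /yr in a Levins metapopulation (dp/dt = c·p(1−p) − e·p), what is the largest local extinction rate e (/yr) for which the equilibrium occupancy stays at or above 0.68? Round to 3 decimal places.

1 − e/c ≥ 0.68 ⇒ e ≤ c(1 − 0.68) = 1.038 × 0.3200.
e_max = 0.3322.

0.332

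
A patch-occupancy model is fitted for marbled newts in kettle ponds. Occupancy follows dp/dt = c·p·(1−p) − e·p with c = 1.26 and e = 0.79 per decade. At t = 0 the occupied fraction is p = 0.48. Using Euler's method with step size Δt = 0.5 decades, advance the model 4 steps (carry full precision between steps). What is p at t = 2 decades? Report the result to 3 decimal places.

0.402

Update rule: p ← p + [c·p·(1−p) − e·p]·Δt with Δt = 0.5.
t = 0.5: p = 0.48000 + (-0.03235) = 0.44765
t = 1: p = 0.44765 + (-0.02105) = 0.42660
t = 1.5: p = 0.42660 + (-0.01440) = 0.41220
t = 2: p = 0.41220 + (-0.01018) = 0.40202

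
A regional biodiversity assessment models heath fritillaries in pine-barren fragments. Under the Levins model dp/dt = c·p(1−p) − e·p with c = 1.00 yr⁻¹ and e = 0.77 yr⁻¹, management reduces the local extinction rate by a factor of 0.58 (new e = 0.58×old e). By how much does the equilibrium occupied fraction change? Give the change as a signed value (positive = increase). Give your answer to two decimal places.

0.32

Before: p* = 1 − 0.77/1.00 = 0.2300.
After the change, c = 1, e = 0.4466, so p* = 1 − 0.4466/1 = 0.5534.
Δp* = 0.5534 − 0.2300 = +0.3234.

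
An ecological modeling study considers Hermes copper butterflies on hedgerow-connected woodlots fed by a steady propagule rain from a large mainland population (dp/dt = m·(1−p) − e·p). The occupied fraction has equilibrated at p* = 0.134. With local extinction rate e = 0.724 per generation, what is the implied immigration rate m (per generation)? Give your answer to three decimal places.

0.112

At equilibrium m(1−p*) = e·p*, so m = e·p*/(1−p*).
m = 0.724 × 0.134 / 0.8660 = 0.0970/0.8660 = 0.1120.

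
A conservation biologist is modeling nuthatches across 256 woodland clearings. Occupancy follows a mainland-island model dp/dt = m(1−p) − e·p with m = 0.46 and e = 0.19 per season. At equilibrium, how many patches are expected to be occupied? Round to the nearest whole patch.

p* = m/(m+e) = 0.46/0.6500 = 0.7077.
Expected occupied patches = N × p* = 256 × 0.7077 = 181.17 ≈ 181.

181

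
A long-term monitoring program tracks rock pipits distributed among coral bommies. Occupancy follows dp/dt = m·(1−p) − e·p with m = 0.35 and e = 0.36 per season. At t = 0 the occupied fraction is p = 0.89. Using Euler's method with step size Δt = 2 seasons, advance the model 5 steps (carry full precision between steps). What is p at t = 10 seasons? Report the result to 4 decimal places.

0.4878

Update rule: p ← p + [m·(1−p) − e·p]·Δt with Δt = 2.
  1  |  dp/dt·Δt = -0.563800  |  p_1 = 0.326200
  2  |  dp/dt·Δt = +0.236796  |  p_2 = 0.562996
  3  |  dp/dt·Δt = -0.099454  |  p_3 = 0.463542
  4  |  dp/dt·Δt = +0.041771  |  p_4 = 0.505312
  5  |  dp/dt·Δt = -0.017544  |  p_5 = 0.487769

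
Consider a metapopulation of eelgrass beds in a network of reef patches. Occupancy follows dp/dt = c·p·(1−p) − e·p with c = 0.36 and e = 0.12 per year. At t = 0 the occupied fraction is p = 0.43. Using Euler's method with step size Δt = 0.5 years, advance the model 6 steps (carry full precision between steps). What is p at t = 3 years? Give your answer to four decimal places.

Update rule: p ← p + [c·p·(1−p) − e·p]·Δt with Δt = 0.5.
step 1: Δp = +0.01832, p = 0.44832
step 2: Δp = +0.01762, p = 0.46594
step 3: Δp = +0.01683, p = 0.48277
step 4: Δp = +0.01598, p = 0.49875
step 5: Δp = +0.01507, p = 0.51383
step 6: Δp = +0.01414, p = 0.52796

0.5280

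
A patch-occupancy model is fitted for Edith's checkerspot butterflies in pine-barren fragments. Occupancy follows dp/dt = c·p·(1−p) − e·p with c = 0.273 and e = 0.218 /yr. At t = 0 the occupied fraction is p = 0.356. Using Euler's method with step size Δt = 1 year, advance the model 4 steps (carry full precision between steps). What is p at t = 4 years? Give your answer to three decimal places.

0.307

Update rule: p ← p + [c·p·(1−p) − e·p]·Δt with Δt = 1.
p: 0.35600 → 0.34098  (Δp = -0.01502)
p: 0.34098 → 0.32799  (Δp = -0.01299)
p: 0.32799 → 0.31666  (Δp = -0.01133)
p: 0.31666 → 0.30671  (Δp = -0.00996)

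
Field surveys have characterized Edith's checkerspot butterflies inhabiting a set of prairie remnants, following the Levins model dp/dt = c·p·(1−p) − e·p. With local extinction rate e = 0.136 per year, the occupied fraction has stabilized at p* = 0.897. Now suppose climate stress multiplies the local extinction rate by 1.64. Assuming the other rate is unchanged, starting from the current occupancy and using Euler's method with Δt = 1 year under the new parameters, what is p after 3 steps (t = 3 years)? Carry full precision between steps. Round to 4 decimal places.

0.8310

Balance c(1−p*) = e gives c = e/(1 − 0.89700) = 0.136/0.10300 = 1.32039.
Starting from p₀ = 0.89700; update p ← p + (dp/dt)·Δt with the new parameters.
t = 1: p = 0.89700 + (-0.07807) = 0.81893
t = 2: p = 0.81893 + (+0.01314) = 0.83207
t = 3: p = 0.83207 + (-0.00109) = 0.83098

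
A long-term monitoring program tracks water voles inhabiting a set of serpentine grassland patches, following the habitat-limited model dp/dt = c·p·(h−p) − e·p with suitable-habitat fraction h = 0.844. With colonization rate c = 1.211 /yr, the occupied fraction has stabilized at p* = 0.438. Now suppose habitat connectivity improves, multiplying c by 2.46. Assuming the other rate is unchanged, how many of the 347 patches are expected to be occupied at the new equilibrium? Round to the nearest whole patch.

Balance c(h−p*) = e gives e = 1.211×(0.844 − 0.43800) = 0.49167.
New p* = 0.844 − e/c = 0.844 − 0.49167/2.97906 = 0.67896.
Expected occupied = 347 × 0.67896 = 235.60 ≈ 236.

236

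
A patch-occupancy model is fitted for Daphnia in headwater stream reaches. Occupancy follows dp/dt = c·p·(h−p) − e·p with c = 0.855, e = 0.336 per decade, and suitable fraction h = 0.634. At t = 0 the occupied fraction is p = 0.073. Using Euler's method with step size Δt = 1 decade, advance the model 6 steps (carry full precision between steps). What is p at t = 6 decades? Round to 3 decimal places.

Update rule: p ← p + [c·p·(h−p) − e·p]·Δt with Δt = 1.
  1  |  dp/dt·Δt = +0.010487  |  p_1 = 0.083487
  2  |  dp/dt·Δt = +0.011245  |  p_2 = 0.094732
  3  |  dp/dt·Δt = +0.011849  |  p_3 = 0.106580
  4  |  dp/dt·Δt = +0.012251  |  p_4 = 0.118831
  5  |  dp/dt·Δt = +0.012414  |  p_5 = 0.131245
  6  |  dp/dt·Δt = +0.012318  |  p_6 = 0.143563

0.144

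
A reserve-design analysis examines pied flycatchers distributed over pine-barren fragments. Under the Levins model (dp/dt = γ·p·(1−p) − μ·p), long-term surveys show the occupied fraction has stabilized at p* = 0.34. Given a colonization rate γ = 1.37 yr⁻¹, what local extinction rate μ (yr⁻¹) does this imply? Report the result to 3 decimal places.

At equilibrium γ(1−p*) = μ.
μ = 1.37 × (1 − 0.34) = 1.37 × 0.6600 = 0.9042.

0.904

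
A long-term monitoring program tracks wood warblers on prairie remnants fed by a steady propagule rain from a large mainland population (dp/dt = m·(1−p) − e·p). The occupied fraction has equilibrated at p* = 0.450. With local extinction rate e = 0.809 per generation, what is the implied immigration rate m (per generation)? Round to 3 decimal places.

At equilibrium m(1−p*) = e·p*, so m = e·p*/(1−p*).
m = 0.809 × 0.450 / 0.5500 = 0.3641/0.5500 = 0.6619.

0.662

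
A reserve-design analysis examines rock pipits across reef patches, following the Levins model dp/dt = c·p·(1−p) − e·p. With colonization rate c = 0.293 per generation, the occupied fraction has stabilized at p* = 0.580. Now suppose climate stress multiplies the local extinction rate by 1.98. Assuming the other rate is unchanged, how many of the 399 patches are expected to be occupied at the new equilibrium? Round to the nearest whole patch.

67

Balance c(1−p*) = e gives e = 0.293×(1 − 0.58000) = 0.12306.
New p* = 1 − e/c = 1 − 0.24366/0.29300 = 0.16840.
Expected occupied = 399 × 0.16840 = 67.19 ≈ 67.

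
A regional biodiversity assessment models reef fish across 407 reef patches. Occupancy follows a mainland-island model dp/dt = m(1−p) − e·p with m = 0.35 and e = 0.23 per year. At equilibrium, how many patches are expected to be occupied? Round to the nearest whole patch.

246

p* = m/(m+e) = 0.35/0.5800 = 0.6034.
Expected occupied patches = N × p* = 407 × 0.6034 = 245.60 ≈ 246.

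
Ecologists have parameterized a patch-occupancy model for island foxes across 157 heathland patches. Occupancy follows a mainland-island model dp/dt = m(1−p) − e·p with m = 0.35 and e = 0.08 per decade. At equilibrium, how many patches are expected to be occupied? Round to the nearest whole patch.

128

p* = m/(m+e) = 0.35/0.4300 = 0.8140.
Expected occupied patches = N × p* = 157 × 0.8140 = 127.79 ≈ 128.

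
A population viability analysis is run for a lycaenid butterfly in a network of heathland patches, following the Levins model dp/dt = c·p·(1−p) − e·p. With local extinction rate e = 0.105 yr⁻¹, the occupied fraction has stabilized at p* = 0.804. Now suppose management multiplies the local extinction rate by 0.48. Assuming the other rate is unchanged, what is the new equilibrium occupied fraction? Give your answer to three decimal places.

Balance c(1−p*) = e gives c = e/(1 − 0.80400) = 0.105/0.19600 = 0.53571.
New p* = 1 − e/c = 1 − 0.05040/0.53571 = 0.90592.

0.906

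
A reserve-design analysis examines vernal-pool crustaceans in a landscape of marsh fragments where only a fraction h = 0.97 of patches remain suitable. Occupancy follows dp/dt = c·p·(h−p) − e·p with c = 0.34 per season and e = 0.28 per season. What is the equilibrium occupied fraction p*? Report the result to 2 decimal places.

Setting dp/dt = 0 and dividing by p* gives c·(h−p*) = e.
So p* = h − e/c = 0.97 − 0.28/0.34 = 0.97 − 0.8235 = 0.1465.

0.15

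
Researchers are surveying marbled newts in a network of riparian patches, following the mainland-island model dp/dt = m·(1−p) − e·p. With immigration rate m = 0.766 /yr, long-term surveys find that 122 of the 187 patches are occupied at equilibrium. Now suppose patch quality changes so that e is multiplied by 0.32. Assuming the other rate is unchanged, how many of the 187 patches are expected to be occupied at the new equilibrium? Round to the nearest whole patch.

Observed p* = 122/187 = 0.65241.
Balance m(1−p*) = e·p* gives e = m(1−p*)/p* = 0.766×0.34759/0.65241 = 0.40811.
New p* = m/(m+e) = 0.76600/(0.76600+0.13060) = 0.85434.
Expected occupied = 187 × 0.85434 = 159.76 ≈ 160.

160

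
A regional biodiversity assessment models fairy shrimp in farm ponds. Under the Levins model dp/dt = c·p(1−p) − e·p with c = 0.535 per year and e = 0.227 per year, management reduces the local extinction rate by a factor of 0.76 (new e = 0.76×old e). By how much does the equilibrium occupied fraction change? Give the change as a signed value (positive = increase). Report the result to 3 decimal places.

0.102

Before: p* = 1 − 0.227/0.535 = 0.5757.
After the change, c = 0.535, e = 0.17252, so p* = 1 − 0.17252/0.535 = 0.6775.
Δp* = 0.6775 − 0.5757 = +0.1018.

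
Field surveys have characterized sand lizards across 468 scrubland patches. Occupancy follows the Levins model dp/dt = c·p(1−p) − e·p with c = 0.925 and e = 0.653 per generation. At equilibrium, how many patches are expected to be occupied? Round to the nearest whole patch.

p* = 1 − e/c = 1 − 0.653/0.925 = 0.2941.
Expected occupied patches = N × p* = 468 × 0.2941 = 137.62 ≈ 138.

138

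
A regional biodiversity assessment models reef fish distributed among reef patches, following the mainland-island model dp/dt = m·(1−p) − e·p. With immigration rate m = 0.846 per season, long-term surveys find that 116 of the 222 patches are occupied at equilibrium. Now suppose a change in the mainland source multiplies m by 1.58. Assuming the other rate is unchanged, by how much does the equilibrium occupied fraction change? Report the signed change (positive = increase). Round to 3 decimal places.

Observed p* = 116/222 = 0.52252.
Balance m(1−p*) = e·p* gives e = m(1−p*)/p* = 0.846×0.47748/0.52252 = 0.77308.
New p* = m/(m+e) = 1.33668/(1.33668+0.77308) = 0.63357.
Δp* = 0.63357 − 0.52252 = +0.11105.

0.111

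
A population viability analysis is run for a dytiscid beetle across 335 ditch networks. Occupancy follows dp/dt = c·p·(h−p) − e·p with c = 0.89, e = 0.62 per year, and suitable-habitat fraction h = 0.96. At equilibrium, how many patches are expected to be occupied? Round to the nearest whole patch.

p* = h − e/c = 0.96 − 0.6966 = 0.2634.
Expected occupied patches = N × p* = 335 × 0.2634 = 88.23 ≈ 88.

88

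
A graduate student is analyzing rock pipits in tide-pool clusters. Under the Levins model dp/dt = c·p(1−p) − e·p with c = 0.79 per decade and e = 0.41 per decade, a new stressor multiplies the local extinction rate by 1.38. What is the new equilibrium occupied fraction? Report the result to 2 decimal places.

0.28

Before: p* = 1 − 0.41/0.79 = 0.4810.
After the change, c = 0.79, e = 0.5658, so p* = 1 − 0.5658/0.79 = 0.2838.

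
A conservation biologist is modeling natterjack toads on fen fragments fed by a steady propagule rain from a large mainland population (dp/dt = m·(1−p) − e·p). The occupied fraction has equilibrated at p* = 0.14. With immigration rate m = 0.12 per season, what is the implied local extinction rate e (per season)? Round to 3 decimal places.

0.737

At equilibrium m(1−p*) = e·p*, so e = m(1−p*)/p*.
e = 0.12 × 0.8600 / 0.14 = 0.7371.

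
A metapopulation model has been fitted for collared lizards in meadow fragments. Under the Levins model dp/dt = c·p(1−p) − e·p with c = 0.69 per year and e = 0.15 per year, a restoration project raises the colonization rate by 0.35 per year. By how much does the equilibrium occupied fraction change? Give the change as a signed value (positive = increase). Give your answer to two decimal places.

0.07

Before: p* = 1 − 0.15/0.69 = 0.7826.
After the change, c = 1.04, e = 0.15, so p* = 1 − 0.15/1.04 = 0.8558.
Δp* = 0.8558 − 0.7826 = +0.0732.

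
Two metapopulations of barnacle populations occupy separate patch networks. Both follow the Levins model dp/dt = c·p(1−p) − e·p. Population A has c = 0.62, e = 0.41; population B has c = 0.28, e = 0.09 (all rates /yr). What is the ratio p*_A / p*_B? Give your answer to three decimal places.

A: p*_A = 1 − 0.41/0.62 = 0.3387.
B: p*_B = 1 − 0.09/0.28 = 0.6786.
p*_A / p*_B = 0.3387/0.6786 = 0.4992.

0.499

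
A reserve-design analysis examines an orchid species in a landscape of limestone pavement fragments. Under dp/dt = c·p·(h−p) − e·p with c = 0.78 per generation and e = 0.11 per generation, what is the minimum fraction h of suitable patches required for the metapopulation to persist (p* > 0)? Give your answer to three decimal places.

p* = h − e/c is positive only when h > e/c.
h_min = e/c = 0.11/0.78 = 0.1410.

0.141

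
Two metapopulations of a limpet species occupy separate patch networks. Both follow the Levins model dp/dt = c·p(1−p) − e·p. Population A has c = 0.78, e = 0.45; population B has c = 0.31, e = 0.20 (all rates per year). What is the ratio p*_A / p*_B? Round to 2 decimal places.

A: p*_A = 1 − 0.45/0.78 = 0.4231.
B: p*_B = 1 − 0.20/0.31 = 0.3548.
p*_A / p*_B = 0.4231/0.3548 = 1.1923.

1.19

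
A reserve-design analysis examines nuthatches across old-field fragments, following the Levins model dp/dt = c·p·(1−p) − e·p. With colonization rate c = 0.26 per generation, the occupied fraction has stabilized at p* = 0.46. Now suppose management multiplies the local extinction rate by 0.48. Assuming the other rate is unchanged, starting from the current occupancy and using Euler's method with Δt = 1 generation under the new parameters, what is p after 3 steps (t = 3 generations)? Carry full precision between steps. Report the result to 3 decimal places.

0.555

Balance c(1−p*) = e gives e = 0.26×(1 − 0.46000) = 0.14040.
Starting from p₀ = 0.46000; update p ← p + (dp/dt)·Δt with the new parameters.
step 1: Δp = +0.03358, p = 0.49358
step 2: Δp = +0.03173, p = 0.52531
step 3: Δp = +0.02943, p = 0.55474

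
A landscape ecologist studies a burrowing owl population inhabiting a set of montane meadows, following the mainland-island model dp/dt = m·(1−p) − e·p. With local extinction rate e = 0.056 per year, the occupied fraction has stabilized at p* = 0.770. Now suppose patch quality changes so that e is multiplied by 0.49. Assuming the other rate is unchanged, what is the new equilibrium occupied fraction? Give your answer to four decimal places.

Balance m(1−p*) = e·p* gives m = e·p*/(1−p*) = 0.056×0.77000/0.23000 = 0.18748.
New p* = m/(m+e) = 0.18748/(0.18748+0.02744) = 0.87232.

0.8723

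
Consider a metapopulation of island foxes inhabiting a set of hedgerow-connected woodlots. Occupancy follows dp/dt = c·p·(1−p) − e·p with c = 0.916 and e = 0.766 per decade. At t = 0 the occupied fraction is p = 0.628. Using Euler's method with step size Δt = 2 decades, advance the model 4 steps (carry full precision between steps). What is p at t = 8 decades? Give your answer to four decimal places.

0.1271

Update rule: p ← p + [c·p·(1−p) − e·p]·Δt with Δt = 2.
t = 2: p = 0.62800 + (-0.53411) = 0.09389
t = 4: p = 0.09389 + (+0.01202) = 0.10591
t = 6: p = 0.10591 + (+0.01122) = 0.11713
t = 8: p = 0.11713 + (+0.01001) = 0.12713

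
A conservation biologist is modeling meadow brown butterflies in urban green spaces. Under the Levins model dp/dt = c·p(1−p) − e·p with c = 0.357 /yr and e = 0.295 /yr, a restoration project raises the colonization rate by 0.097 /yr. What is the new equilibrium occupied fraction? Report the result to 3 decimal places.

0.350

Before: p* = 1 − 0.295/0.357 = 0.1737.
After the change, c = 0.454, e = 0.295, so p* = 1 − 0.295/0.454 = 0.3502.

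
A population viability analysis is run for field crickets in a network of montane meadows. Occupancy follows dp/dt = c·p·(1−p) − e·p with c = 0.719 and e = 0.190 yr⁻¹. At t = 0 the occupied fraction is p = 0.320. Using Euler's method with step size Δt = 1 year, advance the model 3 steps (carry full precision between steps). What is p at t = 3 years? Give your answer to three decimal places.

Update rule: p ← p + [c·p·(1−p) − e·p]·Δt with Δt = 1.
  1  |  dp/dt·Δt = +0.095654  |  p_1 = 0.415654
  2  |  dp/dt·Δt = +0.095661  |  p_2 = 0.511315
  3  |  dp/dt·Δt = +0.082508  |  p_3 = 0.593823

0.594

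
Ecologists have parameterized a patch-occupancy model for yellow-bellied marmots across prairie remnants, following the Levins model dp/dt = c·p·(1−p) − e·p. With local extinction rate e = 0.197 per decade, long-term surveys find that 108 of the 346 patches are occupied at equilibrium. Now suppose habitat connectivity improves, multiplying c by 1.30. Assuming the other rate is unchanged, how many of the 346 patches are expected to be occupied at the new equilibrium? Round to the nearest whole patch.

Observed p* = 108/346 = 0.31214.
Balance c(1−p*) = e gives c = e/(1 − 0.31214) = 0.197/0.68786 = 0.28640.
New p* = 1 − e/c = 1 − 0.19700/0.37232 = 0.47089.
Expected occupied = 346 × 0.47089 = 162.93 ≈ 163.

163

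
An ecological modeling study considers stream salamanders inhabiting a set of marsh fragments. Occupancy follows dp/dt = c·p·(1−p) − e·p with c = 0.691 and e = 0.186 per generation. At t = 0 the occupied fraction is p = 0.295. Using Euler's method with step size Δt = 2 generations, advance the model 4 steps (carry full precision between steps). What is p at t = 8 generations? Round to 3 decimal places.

0.731

Update rule: p ← p + [c·p·(1−p) − e·p]·Δt with Δt = 2.
step 1: Δp = +0.17768, p = 0.47268
step 2: Δp = +0.16863, p = 0.64131
step 3: Δp = +0.07933, p = 0.72065
step 4: Δp = +0.01014, p = 0.73078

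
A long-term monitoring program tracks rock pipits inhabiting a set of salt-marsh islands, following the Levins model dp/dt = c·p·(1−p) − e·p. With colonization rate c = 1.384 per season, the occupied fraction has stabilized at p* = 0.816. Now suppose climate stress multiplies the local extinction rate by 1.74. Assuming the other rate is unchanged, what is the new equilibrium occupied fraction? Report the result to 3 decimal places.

Balance c(1−p*) = e gives e = 1.384×(1 − 0.81600) = 0.25466.
New p* = 1 − e/c = 1 − 0.44311/1.38400 = 0.67983.

0.680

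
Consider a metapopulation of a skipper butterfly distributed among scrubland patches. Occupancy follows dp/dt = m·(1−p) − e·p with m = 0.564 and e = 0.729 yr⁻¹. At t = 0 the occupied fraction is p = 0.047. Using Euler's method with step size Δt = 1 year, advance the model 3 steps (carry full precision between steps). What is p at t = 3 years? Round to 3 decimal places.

0.446

Update rule: p ← p + [m·(1−p) − e·p]·Δt with Δt = 1.
  1  |  dp/dt·Δt = +0.503229  |  p_1 = 0.550229
  2  |  dp/dt·Δt = -0.147446  |  p_2 = 0.402783
  3  |  dp/dt·Δt = +0.043202  |  p_3 = 0.445985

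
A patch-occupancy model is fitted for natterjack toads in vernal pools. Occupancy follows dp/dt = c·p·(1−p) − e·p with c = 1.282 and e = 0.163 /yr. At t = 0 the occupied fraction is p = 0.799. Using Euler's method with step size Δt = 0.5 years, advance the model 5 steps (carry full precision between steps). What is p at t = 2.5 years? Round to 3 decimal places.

Update rule: p ← p + [c·p·(1−p) − e·p]·Δt with Δt = 0.5.
step 1: Δp = +0.03783, p = 0.83683
step 2: Δp = +0.01933, p = 0.85615
step 3: Δp = +0.00917, p = 0.86532
step 4: Δp = +0.00418, p = 0.86950
step 5: Δp = +0.00187, p = 0.87137

0.871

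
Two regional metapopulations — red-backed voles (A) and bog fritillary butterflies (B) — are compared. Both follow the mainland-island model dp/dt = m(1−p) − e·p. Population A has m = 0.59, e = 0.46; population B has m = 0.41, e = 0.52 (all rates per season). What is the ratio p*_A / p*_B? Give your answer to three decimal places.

A: p*_A = m/(m+e) = 0.59/1.0500 = 0.5619.
B: p*_B = 0.41/0.9300 = 0.4409.
p*_A / p*_B = 0.5619/0.4409 = 1.2746.

1.275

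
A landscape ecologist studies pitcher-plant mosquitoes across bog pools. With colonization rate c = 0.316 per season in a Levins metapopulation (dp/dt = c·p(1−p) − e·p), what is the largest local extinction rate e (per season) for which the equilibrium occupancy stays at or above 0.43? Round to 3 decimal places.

0.180

1 − e/c ≥ 0.43 ⇒ e ≤ c(1 − 0.43) = 0.316 × 0.5700.
e_max = 0.1801.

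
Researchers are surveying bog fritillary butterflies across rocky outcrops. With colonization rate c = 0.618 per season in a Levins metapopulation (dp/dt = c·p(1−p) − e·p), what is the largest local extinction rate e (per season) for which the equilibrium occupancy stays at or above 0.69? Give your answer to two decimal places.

0.19

1 − e/c ≥ 0.69 ⇒ e ≤ c(1 − 0.69) = 0.618 × 0.3100.
e_max = 0.1916.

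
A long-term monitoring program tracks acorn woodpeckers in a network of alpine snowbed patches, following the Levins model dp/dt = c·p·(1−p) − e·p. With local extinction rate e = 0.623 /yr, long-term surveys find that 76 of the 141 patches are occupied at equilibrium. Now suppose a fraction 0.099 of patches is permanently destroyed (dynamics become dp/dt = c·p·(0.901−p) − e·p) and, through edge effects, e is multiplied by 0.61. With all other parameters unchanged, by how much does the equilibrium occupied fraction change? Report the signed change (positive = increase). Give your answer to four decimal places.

0.0808

Observed p* = 76/141 = 0.53901.
Balance c(1−p*) = e gives c = e/(1 − 0.53901) = 0.623/0.46099 = 1.35144.
New p* = 0.901 − e/c = 0.901 − 0.38003/1.35144 = 0.61980.
Δp* = 0.61980 − 0.53901 = +0.08079.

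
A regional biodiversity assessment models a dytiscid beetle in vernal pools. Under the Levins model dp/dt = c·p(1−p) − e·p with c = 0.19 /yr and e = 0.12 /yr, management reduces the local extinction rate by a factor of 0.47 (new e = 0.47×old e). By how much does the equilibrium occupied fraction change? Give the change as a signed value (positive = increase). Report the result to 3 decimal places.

Before: p* = 1 − 0.12/0.19 = 0.3684.
After the change, c = 0.19, e = 0.0564, so p* = 1 − 0.0564/0.19 = 0.7032.
Δp* = 0.7032 − 0.3684 = +0.3347.

0.335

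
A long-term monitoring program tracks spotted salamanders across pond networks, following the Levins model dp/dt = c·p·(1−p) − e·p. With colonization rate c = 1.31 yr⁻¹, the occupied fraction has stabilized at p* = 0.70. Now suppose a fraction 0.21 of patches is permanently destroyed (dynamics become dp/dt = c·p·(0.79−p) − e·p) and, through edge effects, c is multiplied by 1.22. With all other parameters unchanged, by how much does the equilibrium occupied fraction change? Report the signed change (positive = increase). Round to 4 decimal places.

Balance c(1−p*) = e gives e = 1.31×(1 − 0.70000) = 0.39300.
New p* = 0.79 − e/c = 0.79 − 0.39300/1.59820 = 0.54410.
Δp* = 0.54410 − 0.70000 = -0.15590.

-0.1559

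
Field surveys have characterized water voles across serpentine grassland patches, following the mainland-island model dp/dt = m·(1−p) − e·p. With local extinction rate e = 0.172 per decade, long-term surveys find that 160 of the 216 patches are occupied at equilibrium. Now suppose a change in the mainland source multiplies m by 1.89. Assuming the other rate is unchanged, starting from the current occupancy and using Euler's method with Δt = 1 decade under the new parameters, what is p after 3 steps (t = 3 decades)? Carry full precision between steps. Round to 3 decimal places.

0.844

Observed p* = 160/216 = 0.74074.
Balance m(1−p*) = e·p* gives m = e·p*/(1−p*) = 0.172×0.74074/0.25926 = 0.49143.
Starting from p₀ = 0.74074; update p ← p + (dp/dt)·Δt with the new parameters.
step 1: Δp = +0.11339, p = 0.85413
step 2: Δp = -0.01143, p = 0.84270
step 3: Δp = +0.00115, p = 0.84386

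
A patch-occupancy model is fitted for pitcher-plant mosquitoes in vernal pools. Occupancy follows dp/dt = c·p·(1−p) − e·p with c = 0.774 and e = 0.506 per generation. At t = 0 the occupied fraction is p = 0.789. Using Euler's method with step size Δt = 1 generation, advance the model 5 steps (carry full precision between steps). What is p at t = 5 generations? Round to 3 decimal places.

Update rule: p ← p + [c·p·(1−p) − e·p]·Δt with Δt = 1.
p: 0.78900 → 0.51862  (Δp = -0.27038)
p: 0.51862 → 0.44943  (Δp = -0.06919)
p: 0.44943 → 0.41354  (Δp = -0.03589)
p: 0.41354 → 0.39200  (Δp = -0.02154)
p: 0.39200 → 0.37812  (Δp = -0.01388)

0.378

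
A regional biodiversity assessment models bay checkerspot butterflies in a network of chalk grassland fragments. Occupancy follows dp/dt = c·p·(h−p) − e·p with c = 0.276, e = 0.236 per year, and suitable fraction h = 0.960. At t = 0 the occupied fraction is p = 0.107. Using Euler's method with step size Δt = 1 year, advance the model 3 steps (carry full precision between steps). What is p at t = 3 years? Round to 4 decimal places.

0.1068

Update rule: p ← p + [c·p·(h−p) − e·p]·Δt with Δt = 1.
p: 0.10700 → 0.10694  (Δp = -0.00006)
p: 0.10694 → 0.10688  (Δp = -0.00006)
p: 0.10688 → 0.10682  (Δp = -0.00006)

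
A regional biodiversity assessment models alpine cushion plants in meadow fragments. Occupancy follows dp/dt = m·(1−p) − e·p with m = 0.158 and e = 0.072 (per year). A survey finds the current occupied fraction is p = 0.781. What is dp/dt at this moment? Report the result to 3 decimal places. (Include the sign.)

-0.022

Colonization term: m·(1−p) = 0.158×0.2190 = 0.03460.
Extinction term: e·p = 0.05623.
dp/dt = 0.03460 − 0.05623 = -0.02163.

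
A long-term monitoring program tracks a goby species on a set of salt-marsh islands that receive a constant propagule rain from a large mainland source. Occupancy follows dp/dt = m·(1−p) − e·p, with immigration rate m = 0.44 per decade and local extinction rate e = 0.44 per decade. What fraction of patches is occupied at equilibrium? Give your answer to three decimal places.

At equilibrium the propagule rain into empty patches balances local extinction: m(1−p*) = e·p*.
p* = m/(m+e) = 0.44/(0.44+0.44) = 0.44/0.8800 = 0.5000.

0.500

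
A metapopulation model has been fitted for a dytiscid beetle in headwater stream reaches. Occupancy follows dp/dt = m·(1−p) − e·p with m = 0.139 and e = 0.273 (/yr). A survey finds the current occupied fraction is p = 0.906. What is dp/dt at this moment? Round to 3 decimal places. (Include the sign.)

-0.234

Colonization term: m·(1−p) = 0.139×0.0940 = 0.01307.
Extinction term: e·p = 0.24734.
dp/dt = 0.01307 − 0.24734 = -0.23427.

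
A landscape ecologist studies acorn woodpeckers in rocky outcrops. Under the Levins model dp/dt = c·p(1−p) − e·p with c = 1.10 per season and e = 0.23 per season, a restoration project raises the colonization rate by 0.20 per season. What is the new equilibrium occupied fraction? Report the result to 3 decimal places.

Before: p* = 1 − 0.23/1.10 = 0.7909.
After the change, c = 1.3, e = 0.23, so p* = 1 − 0.23/1.3 = 0.8231.

0.823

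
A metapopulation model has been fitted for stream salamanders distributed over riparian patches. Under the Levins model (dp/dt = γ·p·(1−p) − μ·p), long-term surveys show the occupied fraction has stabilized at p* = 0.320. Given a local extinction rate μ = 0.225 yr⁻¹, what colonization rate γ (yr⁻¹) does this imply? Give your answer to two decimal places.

0.33

At equilibrium γ(1−p*) = μ, so γ = μ/(1−p*).
γ = 0.225/(1 − 0.320) = 0.225/0.6800 = 0.3309.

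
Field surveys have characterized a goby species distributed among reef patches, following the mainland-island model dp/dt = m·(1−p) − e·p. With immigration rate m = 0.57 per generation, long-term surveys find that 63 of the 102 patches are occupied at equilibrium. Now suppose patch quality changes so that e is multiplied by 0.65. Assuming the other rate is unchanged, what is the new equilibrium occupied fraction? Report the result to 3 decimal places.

Observed p* = 63/102 = 0.61765.
Balance m(1−p*) = e·p* gives e = m(1−p*)/p* = 0.57×0.38235/0.61765 = 0.35285.
New p* = m/(m+e) = 0.57000/(0.57000+0.22935) = 0.71308.

0.713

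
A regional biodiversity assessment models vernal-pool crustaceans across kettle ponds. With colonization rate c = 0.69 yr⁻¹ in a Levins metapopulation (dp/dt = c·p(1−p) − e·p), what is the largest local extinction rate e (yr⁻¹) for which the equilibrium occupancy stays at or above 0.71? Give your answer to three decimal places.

1 − e/c ≥ 0.71 ⇒ e ≤ c(1 − 0.71) = 0.69 × 0.2900.
e_max = 0.2001.

0.200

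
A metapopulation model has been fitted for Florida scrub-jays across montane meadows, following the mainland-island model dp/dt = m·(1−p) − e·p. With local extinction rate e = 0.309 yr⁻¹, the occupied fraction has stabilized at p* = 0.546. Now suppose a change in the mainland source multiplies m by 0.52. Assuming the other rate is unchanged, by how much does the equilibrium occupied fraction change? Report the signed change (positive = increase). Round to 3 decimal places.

-0.161

Balance m(1−p*) = e·p* gives m = e·p*/(1−p*) = 0.309×0.54600/0.45400 = 0.37162.
New p* = m/(m+e) = 0.19324/(0.19324+0.30900) = 0.38476.
Δp* = 0.38476 − 0.54600 = -0.16124.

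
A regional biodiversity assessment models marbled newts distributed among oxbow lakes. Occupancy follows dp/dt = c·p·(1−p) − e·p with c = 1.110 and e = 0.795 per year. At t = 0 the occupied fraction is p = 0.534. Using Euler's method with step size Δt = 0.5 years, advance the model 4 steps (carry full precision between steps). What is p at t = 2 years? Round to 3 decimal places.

0.363

Update rule: p ← p + [c·p·(1−p) − e·p]·Δt with Δt = 0.5.
step 1: Δp = -0.07416, p = 0.45984
step 2: Δp = -0.04493, p = 0.41491
step 3: Δp = -0.03020, p = 0.38472
step 4: Δp = -0.02155, p = 0.36316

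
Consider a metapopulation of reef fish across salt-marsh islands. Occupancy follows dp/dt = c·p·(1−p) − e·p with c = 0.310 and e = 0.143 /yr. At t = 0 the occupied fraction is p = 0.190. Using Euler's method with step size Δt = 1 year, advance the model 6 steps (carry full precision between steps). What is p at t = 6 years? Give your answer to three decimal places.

0.321

Update rule: p ← p + [c·p·(1−p) − e·p]·Δt with Δt = 1.
  1  |  dp/dt·Δt = +0.020539  |  p_1 = 0.210539
  2  |  dp/dt·Δt = +0.021419  |  p_2 = 0.231958
  3  |  dp/dt·Δt = +0.022058  |  p_3 = 0.254015
  4  |  dp/dt·Δt = +0.022418  |  p_4 = 0.276434
  5  |  dp/dt·Δt = +0.022476  |  p_5 = 0.298909
  6  |  dp/dt·Δt = +0.022220  |  p_6 = 0.321129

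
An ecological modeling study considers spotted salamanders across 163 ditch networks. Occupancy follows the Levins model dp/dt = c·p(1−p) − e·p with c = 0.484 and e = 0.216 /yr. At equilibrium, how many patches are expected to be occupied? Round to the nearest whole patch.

90

p* = 1 − e/c = 1 − 0.216/0.484 = 0.5537.
Expected occupied patches = N × p* = 163 × 0.5537 = 90.26 ≈ 90.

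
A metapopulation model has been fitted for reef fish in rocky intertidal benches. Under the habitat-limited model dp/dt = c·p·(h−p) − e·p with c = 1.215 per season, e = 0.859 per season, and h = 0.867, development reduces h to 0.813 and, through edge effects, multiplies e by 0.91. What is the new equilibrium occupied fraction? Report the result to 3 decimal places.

Before: p* = h − e/c = 0.867 − 0.859/1.215 = 0.867 − 0.7070 = 0.1600.
After: c = 1.215, e = 0.78169, h = 0.813; p* = 0.813 − 0.78169/1.215 = 0.1696.

0.170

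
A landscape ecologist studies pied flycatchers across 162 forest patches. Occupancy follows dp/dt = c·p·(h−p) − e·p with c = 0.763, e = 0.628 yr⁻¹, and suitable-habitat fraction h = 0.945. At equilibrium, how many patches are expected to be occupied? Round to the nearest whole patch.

p* = h − e/c = 0.945 − 0.8231 = 0.1219.
Expected occupied patches = N × p* = 162 × 0.1219 = 19.75 ≈ 20.

20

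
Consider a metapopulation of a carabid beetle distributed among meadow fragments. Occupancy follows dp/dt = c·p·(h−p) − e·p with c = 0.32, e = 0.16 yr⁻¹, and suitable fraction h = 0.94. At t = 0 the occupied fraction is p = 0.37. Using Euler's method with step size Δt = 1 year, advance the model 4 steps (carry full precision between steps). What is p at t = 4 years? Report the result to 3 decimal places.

Update rule: p ← p + [c·p·(h−p) − e·p]·Δt with Δt = 1.
t = 1: p = 0.37000 + (+0.00829) = 0.37829
t = 2: p = 0.37829 + (+0.00747) = 0.38576
t = 3: p = 0.38576 + (+0.00670) = 0.39245
t = 4: p = 0.39245 + (+0.00597) = 0.39843

0.398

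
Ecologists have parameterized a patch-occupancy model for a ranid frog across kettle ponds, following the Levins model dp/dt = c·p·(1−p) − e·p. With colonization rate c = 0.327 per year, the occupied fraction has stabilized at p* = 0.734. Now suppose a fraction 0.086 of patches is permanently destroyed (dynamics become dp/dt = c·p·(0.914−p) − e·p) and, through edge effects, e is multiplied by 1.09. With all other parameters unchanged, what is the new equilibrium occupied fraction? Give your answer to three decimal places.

0.624

Balance c(1−p*) = e gives e = 0.327×(1 − 0.73400) = 0.08698.
New p* = 0.914 − e/c = 0.914 − 0.09481/0.32700 = 0.62406.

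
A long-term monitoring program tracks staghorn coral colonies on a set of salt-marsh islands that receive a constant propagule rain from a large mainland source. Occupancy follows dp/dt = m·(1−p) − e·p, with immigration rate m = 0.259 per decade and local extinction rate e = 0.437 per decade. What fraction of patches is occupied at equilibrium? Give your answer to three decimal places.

0.372

Setting dp/dt = 0: m − m·p* = e·p*, so m = (m+e)·p*.
p* = m/(m+e) = 0.259/(0.259+0.437) = 0.259/0.6960 = 0.3721.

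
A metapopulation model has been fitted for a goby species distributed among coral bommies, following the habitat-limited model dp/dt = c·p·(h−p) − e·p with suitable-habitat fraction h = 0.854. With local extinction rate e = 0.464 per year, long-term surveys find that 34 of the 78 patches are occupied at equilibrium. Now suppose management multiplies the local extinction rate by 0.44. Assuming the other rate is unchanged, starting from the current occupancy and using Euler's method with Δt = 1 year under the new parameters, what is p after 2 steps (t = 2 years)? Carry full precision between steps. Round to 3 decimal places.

Observed p* = 34/78 = 0.43590.
Balance c(h−p*) = e gives c = e/(0.854 − 0.43590) = 0.464/0.41810 = 1.10978.
Starting from p₀ = 0.43590; update p ← p + (dp/dt)·Δt with the new parameters.
p: 0.43590 → 0.54916  (Δp = +0.11326)
p: 0.54916 → 0.62283  (Δp = +0.07367)

0.623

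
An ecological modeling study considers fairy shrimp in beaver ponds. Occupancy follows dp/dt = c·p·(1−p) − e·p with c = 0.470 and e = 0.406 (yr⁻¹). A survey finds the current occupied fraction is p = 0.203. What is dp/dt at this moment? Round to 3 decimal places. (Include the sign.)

Colonization term: c·p·(1−p) = 0.470×0.203×0.7970 = 0.07604.
Extinction term: e·p = 0.08242.
dp/dt = 0.07604 − 0.08242 = -0.00638.

-0.006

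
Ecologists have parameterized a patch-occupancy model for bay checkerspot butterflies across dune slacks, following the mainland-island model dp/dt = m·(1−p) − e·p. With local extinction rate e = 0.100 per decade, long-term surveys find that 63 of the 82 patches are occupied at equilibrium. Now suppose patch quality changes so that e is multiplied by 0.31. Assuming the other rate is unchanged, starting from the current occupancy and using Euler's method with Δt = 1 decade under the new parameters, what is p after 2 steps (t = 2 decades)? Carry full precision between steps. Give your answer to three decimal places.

0.855

Observed p* = 63/82 = 0.76829.
Balance m(1−p*) = e·p* gives m = e·p*/(1−p*) = 0.100×0.76829/0.23171 = 0.33158.
Starting from p₀ = 0.76829; update p ← p + (dp/dt)·Δt with the new parameters.
t = 1: p = 0.76829 + (+0.05301) = 0.82130
t = 2: p = 0.82130 + (+0.03379) = 0.85510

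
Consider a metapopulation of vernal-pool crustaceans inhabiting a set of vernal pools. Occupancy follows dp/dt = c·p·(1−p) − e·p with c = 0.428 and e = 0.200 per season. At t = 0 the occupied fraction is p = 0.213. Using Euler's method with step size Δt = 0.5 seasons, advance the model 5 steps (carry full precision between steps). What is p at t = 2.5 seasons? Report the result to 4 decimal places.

Update rule: p ← p + [c·p·(1−p) − e·p]·Δt with Δt = 0.5.
p: 0.21300 → 0.22757  (Δp = +0.01457)
p: 0.22757 → 0.24243  (Δp = +0.01486)
p: 0.24243 → 0.25749  (Δp = +0.01506)
p: 0.25749 → 0.27266  (Δp = +0.01517)
p: 0.27266 → 0.28783  (Δp = +0.01517)

0.2878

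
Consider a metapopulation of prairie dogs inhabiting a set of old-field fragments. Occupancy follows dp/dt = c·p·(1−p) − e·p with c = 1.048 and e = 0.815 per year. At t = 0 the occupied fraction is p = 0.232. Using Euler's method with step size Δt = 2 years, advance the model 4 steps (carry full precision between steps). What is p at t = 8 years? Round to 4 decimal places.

Update rule: p ← p + [c·p·(1−p) − e·p]·Δt with Δt = 2.
step 1: Δp = -0.00470, p = 0.22730
step 2: Δp = -0.00237, p = 0.22493
step 3: Δp = -0.00123, p = 0.22370
step 4: Δp = -0.00064, p = 0.22306

0.2231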